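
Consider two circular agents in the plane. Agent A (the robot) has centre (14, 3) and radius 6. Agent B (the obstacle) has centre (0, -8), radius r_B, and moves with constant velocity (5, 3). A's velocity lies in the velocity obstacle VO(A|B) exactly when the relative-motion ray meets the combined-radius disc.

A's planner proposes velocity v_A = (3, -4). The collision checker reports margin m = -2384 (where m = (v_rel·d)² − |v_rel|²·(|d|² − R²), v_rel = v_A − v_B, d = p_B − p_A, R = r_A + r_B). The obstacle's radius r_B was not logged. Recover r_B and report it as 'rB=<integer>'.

m = -2384
d = (-14, -11);  v_rel = (-2, -7),  |v_rel|² = 53
v_rel×d = (-2)·(-11) − (-7)·(-14) = -76
since m = R²·53 − (-76)²:  R² = (5776 + -2384) / 53 = 64
R = √64 = 8  ⇒  r_B = 8 − 6 = 2

rB=2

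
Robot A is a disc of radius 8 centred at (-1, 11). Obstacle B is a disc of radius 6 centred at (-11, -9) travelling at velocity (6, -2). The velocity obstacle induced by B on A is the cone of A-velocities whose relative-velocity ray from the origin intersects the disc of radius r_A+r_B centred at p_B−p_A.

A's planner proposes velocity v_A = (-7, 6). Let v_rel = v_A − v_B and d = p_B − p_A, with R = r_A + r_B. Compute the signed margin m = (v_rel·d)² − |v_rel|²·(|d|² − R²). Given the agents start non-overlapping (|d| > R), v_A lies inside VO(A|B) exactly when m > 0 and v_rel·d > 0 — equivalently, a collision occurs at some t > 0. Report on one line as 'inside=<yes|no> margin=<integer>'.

d = (-10, -20),  |d|² = 500;  R = 8+6 = 14,  c = 500−14² = 304
v_rel = (-13, 8),  |v_rel|² = 233;  v_rel·d = (-13)·(-10) + (8)·(-20) = -30
233·t² + 60·t + 304 = 0  ⇒  m = (-30)² − 233·304 = -69932
m = -69932 < 0,  v_rel·d = -30 < 0  ⇒  outside

inside=no margin=-69932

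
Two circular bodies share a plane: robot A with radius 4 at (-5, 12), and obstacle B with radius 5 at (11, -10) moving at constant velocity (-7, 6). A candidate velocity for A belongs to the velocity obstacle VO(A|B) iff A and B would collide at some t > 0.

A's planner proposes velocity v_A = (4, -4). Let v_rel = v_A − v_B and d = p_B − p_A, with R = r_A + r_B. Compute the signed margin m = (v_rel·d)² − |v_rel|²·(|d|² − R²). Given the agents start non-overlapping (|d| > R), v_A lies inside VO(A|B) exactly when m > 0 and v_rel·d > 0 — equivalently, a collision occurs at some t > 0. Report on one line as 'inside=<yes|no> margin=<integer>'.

d = (16, -22),  |d|² = 740;  R = 4+5 = 9,  c = 740−9² = 659
v_rel = (11, -10),  |v_rel|² = 221;  v_rel·d = (11)·(16) + (-10)·(-22) = 396
221·t² − 792·t + 659 = 0  ⇒  m = 396² − 221·659 = 11177
m = 11177 > 0,  v_rel·d = 396 > 0  ⇒  inside

inside=yes margin=11177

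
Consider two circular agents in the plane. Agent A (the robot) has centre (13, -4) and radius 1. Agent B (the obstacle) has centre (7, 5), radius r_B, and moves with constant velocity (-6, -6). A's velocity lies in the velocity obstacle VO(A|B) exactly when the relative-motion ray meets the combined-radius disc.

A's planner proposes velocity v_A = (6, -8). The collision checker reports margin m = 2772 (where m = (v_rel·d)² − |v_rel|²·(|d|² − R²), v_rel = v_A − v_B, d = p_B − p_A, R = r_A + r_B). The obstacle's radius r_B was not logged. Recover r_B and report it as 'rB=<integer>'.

m = 2772
d = (-6, 9);  v_rel = (12, -2),  |v_rel|² = 148
v_rel×d = (12)·(9) − (-2)·(-6) = 96
since m = R²·148 − 96²:  R² = (9216 + 2772) / 148 = 81
R = √81 = 9  ⇒  r_B = 9 − 1 = 8

rB=8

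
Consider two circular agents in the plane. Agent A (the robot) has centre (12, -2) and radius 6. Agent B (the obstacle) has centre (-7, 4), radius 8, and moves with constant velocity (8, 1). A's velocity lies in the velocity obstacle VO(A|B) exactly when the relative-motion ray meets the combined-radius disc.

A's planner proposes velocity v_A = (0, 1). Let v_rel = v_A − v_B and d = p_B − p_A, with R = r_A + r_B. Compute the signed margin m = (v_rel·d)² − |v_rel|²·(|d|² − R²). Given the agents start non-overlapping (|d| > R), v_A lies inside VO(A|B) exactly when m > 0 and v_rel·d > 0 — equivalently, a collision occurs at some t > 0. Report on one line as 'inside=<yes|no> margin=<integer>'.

d = (-19, 6),  |d|² = 397;  R = 6+8 = 14,  c = 397−14² = 201
v_rel = (-8, 0),  |v_rel|² = 64;  v_rel·d = (-8)·(-19) + (0)·(6) = 152
64·t² − 304·t + 201 = 0  ⇒  m = 152² − 64·201 = 10240
m = 10240 > 0,  v_rel·d = 152 > 0  ⇒  inside

inside=yes margin=10240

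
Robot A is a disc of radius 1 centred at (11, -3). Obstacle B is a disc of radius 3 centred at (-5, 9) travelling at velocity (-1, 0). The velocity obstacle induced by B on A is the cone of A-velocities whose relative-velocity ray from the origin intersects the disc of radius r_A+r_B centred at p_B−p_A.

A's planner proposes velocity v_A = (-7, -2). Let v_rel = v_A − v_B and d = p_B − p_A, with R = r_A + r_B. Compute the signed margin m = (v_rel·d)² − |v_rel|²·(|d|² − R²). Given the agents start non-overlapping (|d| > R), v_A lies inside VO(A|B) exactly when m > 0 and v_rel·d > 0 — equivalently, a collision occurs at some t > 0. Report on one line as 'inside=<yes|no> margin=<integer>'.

d = (-16, 12),  |d|² = 400;  R = 1+3 = 4,  c = 400−4² = 384
v_rel = (-6, -2),  |v_rel|² = 40;  v_rel·d = (-6)·(-16) + (-2)·(12) = 72
40·t² − 144·t + 384 = 0  ⇒  m = 72² − 40·384 = -10176
m = -10176 < 0,  v_rel·d = 72 > 0  ⇒  outside

inside=no margin=-10176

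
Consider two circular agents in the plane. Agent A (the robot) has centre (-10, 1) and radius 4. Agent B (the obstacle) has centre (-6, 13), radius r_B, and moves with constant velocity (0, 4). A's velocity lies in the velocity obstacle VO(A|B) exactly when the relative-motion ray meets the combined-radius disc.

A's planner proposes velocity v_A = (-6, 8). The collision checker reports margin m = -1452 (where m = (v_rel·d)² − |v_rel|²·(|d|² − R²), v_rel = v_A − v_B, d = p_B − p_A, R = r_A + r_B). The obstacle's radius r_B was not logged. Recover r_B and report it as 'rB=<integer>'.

m = -1452
d = (4, 12);  v_rel = (-6, 4),  |v_rel|² = 52
v_rel×d = (-6)·(12) − (4)·(4) = -88
since m = R²·52 − (-88)²:  R² = (7744 + -1452) / 52 = 121
R = √121 = 11  ⇒  r_B = 11 − 4 = 7

rB=7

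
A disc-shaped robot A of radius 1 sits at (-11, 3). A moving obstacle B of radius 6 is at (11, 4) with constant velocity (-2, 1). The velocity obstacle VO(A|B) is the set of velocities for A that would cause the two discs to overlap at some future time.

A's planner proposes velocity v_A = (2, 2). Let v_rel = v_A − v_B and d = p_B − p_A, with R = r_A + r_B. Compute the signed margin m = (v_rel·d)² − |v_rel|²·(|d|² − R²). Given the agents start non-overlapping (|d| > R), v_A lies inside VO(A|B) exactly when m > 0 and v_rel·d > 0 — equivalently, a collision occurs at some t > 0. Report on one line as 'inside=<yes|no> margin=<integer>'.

d = (22, 1),  |d|² = 485;  R = 1+6 = 7,  c = 485−7² = 436
v_rel = (4, 1),  |v_rel|² = 17;  v_rel·d = (4)·(22) + (1)·(1) = 89
17·t² − 178·t + 436 = 0  ⇒  m = 89² − 17·436 = 509
m = 509 > 0,  v_rel·d = 89 > 0  ⇒  inside

inside=yes margin=509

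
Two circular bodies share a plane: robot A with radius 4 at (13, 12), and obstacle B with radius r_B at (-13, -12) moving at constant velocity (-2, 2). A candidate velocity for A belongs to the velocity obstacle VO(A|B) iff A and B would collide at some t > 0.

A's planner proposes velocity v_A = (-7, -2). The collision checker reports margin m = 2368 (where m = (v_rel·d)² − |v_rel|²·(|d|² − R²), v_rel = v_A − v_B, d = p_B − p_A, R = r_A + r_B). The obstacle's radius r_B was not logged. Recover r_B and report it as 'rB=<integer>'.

m = 2368
d = (-26, -24);  v_rel = (-5, -4),  |v_rel|² = 41
v_rel×d = (-5)·(-24) − (-4)·(-26) = 16
since m = R²·41 − 16²:  R² = (256 + 2368) / 41 = 64
R = √64 = 8  ⇒  r_B = 8 − 4 = 4

rB=4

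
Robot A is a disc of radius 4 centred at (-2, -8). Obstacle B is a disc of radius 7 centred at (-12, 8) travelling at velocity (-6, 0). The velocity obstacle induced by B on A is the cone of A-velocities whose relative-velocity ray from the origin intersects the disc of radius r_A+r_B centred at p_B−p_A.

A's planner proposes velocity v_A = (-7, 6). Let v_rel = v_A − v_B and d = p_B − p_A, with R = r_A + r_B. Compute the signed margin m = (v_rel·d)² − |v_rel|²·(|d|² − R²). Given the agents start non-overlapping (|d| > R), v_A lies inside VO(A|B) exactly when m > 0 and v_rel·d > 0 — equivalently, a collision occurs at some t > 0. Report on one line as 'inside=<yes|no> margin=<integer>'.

d = (-10, 16),  |d|² = 356;  R = 4+7 = 11,  c = 356−11² = 235
v_rel = (-1, 6),  |v_rel|² = 37;  v_rel·d = (-1)·(-10) + (6)·(16) = 106
37·t² − 212·t + 235 = 0  ⇒  m = 106² − 37·235 = 2541
m = 2541 > 0,  v_rel·d = 106 > 0  ⇒  inside

inside=yes margin=2541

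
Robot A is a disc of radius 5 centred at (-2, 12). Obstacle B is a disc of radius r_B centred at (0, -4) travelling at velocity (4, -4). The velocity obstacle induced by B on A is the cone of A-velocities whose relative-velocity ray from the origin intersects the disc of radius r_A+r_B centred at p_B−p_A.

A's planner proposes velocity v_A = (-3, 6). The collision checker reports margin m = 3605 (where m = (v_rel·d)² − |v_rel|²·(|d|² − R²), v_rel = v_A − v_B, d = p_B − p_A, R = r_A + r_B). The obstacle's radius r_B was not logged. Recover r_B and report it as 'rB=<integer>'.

m = 3605
d = (2, -16);  v_rel = (-7, 10),  |v_rel|² = 149
v_rel×d = (-7)·(-16) − (10)·(2) = 92
since m = R²·149 − 92²:  R² = (8464 + 3605) / 149 = 81
R = √81 = 9  ⇒  r_B = 9 − 5 = 4

rB=4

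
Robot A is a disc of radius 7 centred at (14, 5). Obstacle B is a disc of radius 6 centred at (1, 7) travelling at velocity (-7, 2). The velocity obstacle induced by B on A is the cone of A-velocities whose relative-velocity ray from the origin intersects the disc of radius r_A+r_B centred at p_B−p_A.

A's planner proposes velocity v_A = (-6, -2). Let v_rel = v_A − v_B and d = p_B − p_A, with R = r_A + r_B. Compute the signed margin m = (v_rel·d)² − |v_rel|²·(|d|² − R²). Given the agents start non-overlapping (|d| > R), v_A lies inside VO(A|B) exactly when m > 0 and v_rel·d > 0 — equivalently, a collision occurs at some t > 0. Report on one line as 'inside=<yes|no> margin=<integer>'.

d = (-13, 2),  |d|² = 173;  R = 7+6 = 13,  c = 173−13² = 4
v_rel = (1, -4),  |v_rel|² = 17;  v_rel·d = (1)·(-13) + (-4)·(2) = -21
17·t² + 42·t + 4 = 0  ⇒  m = (-21)² − 17·4 = 373
m = 373 > 0,  v_rel·d = -21 < 0  ⇒  outside

inside=no margin=373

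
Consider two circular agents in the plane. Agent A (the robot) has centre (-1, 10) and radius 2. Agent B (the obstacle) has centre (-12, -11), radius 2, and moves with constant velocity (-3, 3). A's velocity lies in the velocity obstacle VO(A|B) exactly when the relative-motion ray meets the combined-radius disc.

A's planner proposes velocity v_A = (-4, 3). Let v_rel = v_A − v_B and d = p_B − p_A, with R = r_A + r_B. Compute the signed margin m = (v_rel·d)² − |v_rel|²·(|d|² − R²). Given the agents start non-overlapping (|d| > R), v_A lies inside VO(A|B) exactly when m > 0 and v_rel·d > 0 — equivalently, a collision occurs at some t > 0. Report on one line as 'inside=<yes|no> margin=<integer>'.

d = (-11, -21),  |d|² = 562;  R = 2+2 = 4,  c = 562−4² = 546
v_rel = (-1, 0),  |v_rel|² = 1;  v_rel·d = (-1)·(-11) + (0)·(-21) = 11
1·t² − 22·t + 546 = 0  ⇒  m = 11² − 1·546 = -425
m = -425 < 0,  v_rel·d = 11 > 0  ⇒  outside

inside=no margin=-425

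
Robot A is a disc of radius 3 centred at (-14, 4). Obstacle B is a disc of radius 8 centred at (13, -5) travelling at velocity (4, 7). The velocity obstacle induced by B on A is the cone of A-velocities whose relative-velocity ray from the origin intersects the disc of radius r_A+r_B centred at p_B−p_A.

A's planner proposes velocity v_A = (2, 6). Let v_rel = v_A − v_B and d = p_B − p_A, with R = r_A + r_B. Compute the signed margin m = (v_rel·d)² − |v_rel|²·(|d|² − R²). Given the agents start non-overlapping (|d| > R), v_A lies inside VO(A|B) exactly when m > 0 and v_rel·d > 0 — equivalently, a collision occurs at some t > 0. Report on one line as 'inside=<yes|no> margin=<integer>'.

d = (27, -9),  |d|² = 810;  R = 3+8 = 11,  c = 810−11² = 689
v_rel = (-2, -1),  |v_rel|² = 5;  v_rel·d = (-2)·(27) + (-1)·(-9) = -45
5·t² + 90·t + 689 = 0  ⇒  m = (-45)² − 5·689 = -1420
m = -1420 < 0,  v_rel·d = -45 < 0  ⇒  outside

inside=no margin=-1420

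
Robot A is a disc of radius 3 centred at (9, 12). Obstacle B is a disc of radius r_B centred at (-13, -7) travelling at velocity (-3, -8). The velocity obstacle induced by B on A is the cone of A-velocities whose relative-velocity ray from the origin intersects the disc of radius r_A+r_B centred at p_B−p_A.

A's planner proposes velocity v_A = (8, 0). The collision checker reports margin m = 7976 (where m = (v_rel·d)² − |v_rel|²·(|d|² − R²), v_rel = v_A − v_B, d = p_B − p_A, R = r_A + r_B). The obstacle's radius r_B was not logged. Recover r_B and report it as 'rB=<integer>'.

m = 7976
d = (-22, -19);  v_rel = (11, 8),  |v_rel|² = 185
v_rel×d = (11)·(-19) − (8)·(-22) = -33
since m = R²·185 − (-33)²:  R² = (1089 + 7976) / 185 = 49
R = √49 = 7  ⇒  r_B = 7 − 3 = 4

rB=4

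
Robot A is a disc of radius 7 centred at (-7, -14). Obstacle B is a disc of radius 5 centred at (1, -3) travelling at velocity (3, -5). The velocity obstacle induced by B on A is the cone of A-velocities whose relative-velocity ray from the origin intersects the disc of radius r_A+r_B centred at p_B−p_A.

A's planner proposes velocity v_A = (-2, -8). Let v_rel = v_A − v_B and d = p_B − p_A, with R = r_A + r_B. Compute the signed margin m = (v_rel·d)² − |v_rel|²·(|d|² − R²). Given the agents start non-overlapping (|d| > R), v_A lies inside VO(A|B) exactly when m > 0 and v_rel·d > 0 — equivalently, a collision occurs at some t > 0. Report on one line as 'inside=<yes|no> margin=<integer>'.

d = (8, 11),  |d|² = 185;  R = 7+5 = 12,  c = 185−12² = 41
v_rel = (-5, -3),  |v_rel|² = 34;  v_rel·d = (-5)·(8) + (-3)·(11) = -73
34·t² + 146·t + 41 = 0  ⇒  m = (-73)² − 34·41 = 3935
m = 3935 > 0,  v_rel·d = -73 < 0  ⇒  outside

inside=no margin=3935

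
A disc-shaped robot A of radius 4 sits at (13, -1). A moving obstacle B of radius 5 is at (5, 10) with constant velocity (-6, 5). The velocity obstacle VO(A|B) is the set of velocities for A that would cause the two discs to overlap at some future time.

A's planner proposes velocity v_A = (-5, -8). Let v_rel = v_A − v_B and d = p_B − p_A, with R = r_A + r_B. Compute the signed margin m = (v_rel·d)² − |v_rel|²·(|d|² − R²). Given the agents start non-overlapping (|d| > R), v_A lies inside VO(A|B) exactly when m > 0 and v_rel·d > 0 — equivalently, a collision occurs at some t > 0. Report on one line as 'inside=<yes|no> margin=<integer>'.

d = (-8, 11),  |d|² = 185;  R = 4+5 = 9,  c = 185−9² = 104
v_rel = (1, -13),  |v_rel|² = 170;  v_rel·d = (1)·(-8) + (-13)·(11) = -151
170·t² + 302·t + 104 = 0  ⇒  m = (-151)² − 170·104 = 5121
m = 5121 > 0,  v_rel·d = -151 < 0  ⇒  outside

inside=no margin=5121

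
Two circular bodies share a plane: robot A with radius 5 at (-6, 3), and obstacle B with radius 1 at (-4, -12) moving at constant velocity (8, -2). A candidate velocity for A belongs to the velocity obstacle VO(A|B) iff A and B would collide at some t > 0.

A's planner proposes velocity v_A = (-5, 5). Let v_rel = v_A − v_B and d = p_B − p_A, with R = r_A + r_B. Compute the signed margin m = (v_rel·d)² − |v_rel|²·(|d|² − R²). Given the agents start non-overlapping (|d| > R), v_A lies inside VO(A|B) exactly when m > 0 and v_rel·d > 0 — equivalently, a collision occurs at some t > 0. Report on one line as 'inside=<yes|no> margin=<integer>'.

d = (2, -15),  |d|² = 229;  R = 5+1 = 6,  c = 229−6² = 193
v_rel = (-13, 7),  |v_rel|² = 218;  v_rel·d = (-13)·(2) + (7)·(-15) = -131
218·t² + 262·t + 193 = 0  ⇒  m = (-131)² − 218·193 = -24913
m = -24913 < 0,  v_rel·d = -131 < 0  ⇒  outside

inside=no margin=-24913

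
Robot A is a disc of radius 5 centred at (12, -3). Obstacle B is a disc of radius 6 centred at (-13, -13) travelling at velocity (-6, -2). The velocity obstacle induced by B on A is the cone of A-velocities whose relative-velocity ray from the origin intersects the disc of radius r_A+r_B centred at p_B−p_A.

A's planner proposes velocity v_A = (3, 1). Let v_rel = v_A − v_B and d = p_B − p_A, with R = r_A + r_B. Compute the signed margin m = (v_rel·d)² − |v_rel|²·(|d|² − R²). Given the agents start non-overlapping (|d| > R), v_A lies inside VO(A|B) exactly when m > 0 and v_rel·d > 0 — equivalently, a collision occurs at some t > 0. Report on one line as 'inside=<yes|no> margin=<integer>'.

d = (-25, -10),  |d|² = 725;  R = 5+6 = 11,  c = 725−11² = 604
v_rel = (9, 3),  |v_rel|² = 90;  v_rel·d = (9)·(-25) + (3)·(-10) = -255
90·t² + 510·t + 604 = 0  ⇒  m = (-255)² − 90·604 = 10665
m = 10665 > 0,  v_rel·d = -255 < 0  ⇒  outside

inside=no margin=10665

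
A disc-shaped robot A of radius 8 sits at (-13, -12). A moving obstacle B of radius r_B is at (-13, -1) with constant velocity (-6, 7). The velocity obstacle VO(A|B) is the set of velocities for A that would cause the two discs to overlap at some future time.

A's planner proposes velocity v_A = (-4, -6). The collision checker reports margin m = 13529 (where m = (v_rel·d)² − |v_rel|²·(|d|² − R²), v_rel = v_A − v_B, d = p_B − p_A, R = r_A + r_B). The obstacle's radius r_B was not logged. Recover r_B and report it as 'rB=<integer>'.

m = 13529
d = (0, 11);  v_rel = (2, -13),  |v_rel|² = 173
v_rel×d = (2)·(11) − (-13)·(0) = 22
since m = R²·173 − 22²:  R² = (484 + 13529) / 173 = 81
R = √81 = 9  ⇒  r_B = 9 − 8 = 1

rB=1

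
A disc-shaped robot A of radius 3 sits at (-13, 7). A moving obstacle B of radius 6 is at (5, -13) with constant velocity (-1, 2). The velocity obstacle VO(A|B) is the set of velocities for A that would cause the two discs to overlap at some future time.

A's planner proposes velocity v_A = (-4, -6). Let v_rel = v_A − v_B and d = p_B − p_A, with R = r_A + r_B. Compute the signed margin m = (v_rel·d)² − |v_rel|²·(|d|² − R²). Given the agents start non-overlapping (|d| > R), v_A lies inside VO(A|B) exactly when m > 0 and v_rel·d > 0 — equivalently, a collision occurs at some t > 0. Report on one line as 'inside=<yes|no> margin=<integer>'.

d = (18, -20),  |d|² = 724;  R = 3+6 = 9,  c = 724−9² = 643
v_rel = (-3, -8),  |v_rel|² = 73;  v_rel·d = (-3)·(18) + (-8)·(-20) = 106
73·t² − 212·t + 643 = 0  ⇒  m = 106² − 73·643 = -35703
m = -35703 < 0,  v_rel·d = 106 > 0  ⇒  outside

inside=no margin=-35703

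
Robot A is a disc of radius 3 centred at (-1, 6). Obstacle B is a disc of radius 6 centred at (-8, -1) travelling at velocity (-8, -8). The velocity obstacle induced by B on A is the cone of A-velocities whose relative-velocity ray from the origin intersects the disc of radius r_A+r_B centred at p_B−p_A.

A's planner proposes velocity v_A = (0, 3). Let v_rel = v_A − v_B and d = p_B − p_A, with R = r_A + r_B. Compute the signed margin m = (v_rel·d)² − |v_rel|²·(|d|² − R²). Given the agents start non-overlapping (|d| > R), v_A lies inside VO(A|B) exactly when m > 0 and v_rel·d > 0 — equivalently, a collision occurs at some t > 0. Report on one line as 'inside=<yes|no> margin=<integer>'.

d = (-7, -7),  |d|² = 98;  R = 3+6 = 9,  c = 98−9² = 17
v_rel = (8, 11),  |v_rel|² = 185;  v_rel·d = (8)·(-7) + (11)·(-7) = -133
185·t² + 266·t + 17 = 0  ⇒  m = (-133)² − 185·17 = 14544
m = 14544 > 0,  v_rel·d = -133 < 0  ⇒  outside

inside=no margin=14544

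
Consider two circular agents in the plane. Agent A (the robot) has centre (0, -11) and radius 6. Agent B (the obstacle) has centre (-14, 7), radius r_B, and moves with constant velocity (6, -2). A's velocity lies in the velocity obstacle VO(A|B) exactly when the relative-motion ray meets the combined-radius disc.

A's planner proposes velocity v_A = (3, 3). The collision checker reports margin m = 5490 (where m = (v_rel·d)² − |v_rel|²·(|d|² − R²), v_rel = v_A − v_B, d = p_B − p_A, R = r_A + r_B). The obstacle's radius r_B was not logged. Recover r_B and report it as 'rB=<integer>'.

m = 5490
d = (-14, 18);  v_rel = (-3, 5),  |v_rel|² = 34
v_rel×d = (-3)·(18) − (5)·(-14) = 16
since m = R²·34 − 16²:  R² = (256 + 5490) / 34 = 169
R = √169 = 13  ⇒  r_B = 13 − 6 = 7

rB=7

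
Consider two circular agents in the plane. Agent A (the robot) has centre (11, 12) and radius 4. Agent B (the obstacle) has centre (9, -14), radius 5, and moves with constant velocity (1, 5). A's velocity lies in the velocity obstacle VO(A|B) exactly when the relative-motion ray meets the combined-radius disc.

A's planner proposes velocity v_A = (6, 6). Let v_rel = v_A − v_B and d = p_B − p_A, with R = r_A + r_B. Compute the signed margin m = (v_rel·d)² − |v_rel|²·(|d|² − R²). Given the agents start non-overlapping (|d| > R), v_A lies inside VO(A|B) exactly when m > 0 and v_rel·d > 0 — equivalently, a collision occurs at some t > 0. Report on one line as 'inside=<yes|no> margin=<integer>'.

d = (-2, -26),  |d|² = 680;  R = 4+5 = 9,  c = 680−9² = 599
v_rel = (5, 1),  |v_rel|² = 26;  v_rel·d = (5)·(-2) + (1)·(-26) = -36
26·t² + 72·t + 599 = 0  ⇒  m = (-36)² − 26·599 = -14278
m = -14278 < 0,  v_rel·d = -36 < 0  ⇒  outside

inside=no margin=-14278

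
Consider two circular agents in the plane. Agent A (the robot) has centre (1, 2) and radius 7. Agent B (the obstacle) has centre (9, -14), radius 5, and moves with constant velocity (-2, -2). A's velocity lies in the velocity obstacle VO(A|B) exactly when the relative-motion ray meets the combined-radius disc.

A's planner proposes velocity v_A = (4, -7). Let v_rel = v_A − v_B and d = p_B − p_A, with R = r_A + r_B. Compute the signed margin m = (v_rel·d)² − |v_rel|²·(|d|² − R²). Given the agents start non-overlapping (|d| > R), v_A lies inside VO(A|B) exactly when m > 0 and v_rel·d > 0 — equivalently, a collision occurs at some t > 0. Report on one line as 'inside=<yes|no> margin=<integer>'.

d = (8, -16),  |d|² = 320;  R = 7+5 = 12,  c = 320−12² = 176
v_rel = (6, -5),  |v_rel|² = 61;  v_rel·d = (6)·(8) + (-5)·(-16) = 128
61·t² − 256·t + 176 = 0  ⇒  m = 128² − 61·176 = 5648
m = 5648 > 0,  v_rel·d = 128 > 0  ⇒  inside

inside=yes margin=5648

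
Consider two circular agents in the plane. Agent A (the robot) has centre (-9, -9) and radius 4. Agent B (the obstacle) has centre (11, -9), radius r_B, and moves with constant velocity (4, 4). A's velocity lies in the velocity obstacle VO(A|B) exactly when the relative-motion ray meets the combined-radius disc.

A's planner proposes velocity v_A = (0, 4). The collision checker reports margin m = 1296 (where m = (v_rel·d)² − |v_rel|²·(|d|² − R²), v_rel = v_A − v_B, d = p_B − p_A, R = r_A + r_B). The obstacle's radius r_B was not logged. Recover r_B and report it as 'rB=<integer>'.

m = 1296
d = (20, 0);  v_rel = (-4, 0),  |v_rel|² = 16
v_rel×d = (-4)·(0) − (0)·(20) = 0
since m = R²·16 − 0²:  R² = (0 + 1296) / 16 = 81
R = √81 = 9  ⇒  r_B = 9 − 4 = 5

rB=5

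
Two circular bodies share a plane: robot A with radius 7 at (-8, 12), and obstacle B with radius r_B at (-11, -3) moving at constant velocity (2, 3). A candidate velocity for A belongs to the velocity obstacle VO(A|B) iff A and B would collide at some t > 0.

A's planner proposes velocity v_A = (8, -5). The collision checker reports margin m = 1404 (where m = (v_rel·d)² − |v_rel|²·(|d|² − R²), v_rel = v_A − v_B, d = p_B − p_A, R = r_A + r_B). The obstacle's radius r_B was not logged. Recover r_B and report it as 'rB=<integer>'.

m = 1404
d = (-3, -15);  v_rel = (6, -8),  |v_rel|² = 100
v_rel×d = (6)·(-15) − (-8)·(-3) = -114
since m = R²·100 − (-114)²:  R² = (12996 + 1404) / 100 = 144
R = √144 = 12  ⇒  r_B = 12 − 7 = 5

rB=5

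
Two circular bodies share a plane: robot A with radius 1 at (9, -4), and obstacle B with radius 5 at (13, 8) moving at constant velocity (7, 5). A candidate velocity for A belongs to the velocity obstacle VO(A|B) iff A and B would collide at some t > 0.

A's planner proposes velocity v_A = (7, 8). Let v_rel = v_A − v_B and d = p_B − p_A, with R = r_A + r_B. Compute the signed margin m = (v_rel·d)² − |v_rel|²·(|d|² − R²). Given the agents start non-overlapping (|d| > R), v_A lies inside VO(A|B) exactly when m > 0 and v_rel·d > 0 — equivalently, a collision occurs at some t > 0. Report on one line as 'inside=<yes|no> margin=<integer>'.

d = (4, 12),  |d|² = 160;  R = 1+5 = 6,  c = 160−6² = 124
v_rel = (0, 3),  |v_rel|² = 9;  v_rel·d = (0)·(4) + (3)·(12) = 36
9·t² − 72·t + 124 = 0  ⇒  m = 36² − 9·124 = 180
m = 180 > 0,  v_rel·d = 36 > 0  ⇒  inside

inside=yes margin=180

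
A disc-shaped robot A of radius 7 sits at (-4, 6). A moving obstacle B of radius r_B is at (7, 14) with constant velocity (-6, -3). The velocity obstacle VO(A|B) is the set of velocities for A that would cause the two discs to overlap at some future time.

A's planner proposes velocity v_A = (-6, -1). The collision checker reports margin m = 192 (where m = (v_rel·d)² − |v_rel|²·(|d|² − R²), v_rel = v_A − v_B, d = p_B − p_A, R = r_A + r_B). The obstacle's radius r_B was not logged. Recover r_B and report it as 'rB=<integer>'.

m = 192
d = (11, 8);  v_rel = (0, 2),  |v_rel|² = 4
v_rel×d = (0)·(8) − (2)·(11) = -22
since m = R²·4 − (-22)²:  R² = (484 + 192) / 4 = 169
R = √169 = 13  ⇒  r_B = 13 − 7 = 6

rB=6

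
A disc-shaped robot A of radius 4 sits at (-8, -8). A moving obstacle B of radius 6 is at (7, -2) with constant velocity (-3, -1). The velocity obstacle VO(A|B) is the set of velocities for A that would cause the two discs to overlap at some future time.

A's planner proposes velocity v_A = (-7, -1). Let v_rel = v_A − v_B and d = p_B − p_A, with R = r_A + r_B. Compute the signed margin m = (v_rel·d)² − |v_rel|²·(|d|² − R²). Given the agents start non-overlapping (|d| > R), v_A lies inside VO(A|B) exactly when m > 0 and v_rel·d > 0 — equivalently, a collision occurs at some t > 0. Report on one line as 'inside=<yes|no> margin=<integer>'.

d = (15, 6),  |d|² = 261;  R = 4+6 = 10,  c = 261−10² = 161
v_rel = (-4, 0),  |v_rel|² = 16;  v_rel·d = (-4)·(15) + (0)·(6) = -60
16·t² + 120·t + 161 = 0  ⇒  m = (-60)² − 16·161 = 1024
m = 1024 > 0,  v_rel·d = -60 < 0  ⇒  outside

inside=no margin=1024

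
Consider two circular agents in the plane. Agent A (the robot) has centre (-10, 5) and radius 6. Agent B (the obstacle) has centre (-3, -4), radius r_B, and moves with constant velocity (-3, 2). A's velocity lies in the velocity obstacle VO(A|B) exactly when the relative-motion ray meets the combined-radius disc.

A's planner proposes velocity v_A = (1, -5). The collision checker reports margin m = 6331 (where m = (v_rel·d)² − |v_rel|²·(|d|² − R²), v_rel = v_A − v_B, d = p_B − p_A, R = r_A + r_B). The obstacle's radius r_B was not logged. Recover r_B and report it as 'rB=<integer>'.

m = 6331
d = (7, -9);  v_rel = (4, -7),  |v_rel|² = 65
v_rel×d = (4)·(-9) − (-7)·(7) = 13
since m = R²·65 − 13²:  R² = (169 + 6331) / 65 = 100
R = √100 = 10  ⇒  r_B = 10 − 6 = 4

rB=4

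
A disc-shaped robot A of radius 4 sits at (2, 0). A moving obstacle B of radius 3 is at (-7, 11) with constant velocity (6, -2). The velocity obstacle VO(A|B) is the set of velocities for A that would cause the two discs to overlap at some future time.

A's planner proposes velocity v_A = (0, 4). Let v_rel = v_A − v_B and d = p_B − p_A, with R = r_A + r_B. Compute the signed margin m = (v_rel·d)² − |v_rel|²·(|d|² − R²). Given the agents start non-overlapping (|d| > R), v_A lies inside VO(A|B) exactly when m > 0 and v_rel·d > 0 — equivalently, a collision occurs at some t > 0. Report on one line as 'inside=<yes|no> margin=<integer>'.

d = (-9, 11),  |d|² = 202;  R = 4+3 = 7,  c = 202−7² = 153
v_rel = (-6, 6),  |v_rel|² = 72;  v_rel·d = (-6)·(-9) + (6)·(11) = 120
72·t² − 240·t + 153 = 0  ⇒  m = 120² − 72·153 = 3384
m = 3384 > 0,  v_rel·d = 120 > 0  ⇒  inside

inside=yes margin=3384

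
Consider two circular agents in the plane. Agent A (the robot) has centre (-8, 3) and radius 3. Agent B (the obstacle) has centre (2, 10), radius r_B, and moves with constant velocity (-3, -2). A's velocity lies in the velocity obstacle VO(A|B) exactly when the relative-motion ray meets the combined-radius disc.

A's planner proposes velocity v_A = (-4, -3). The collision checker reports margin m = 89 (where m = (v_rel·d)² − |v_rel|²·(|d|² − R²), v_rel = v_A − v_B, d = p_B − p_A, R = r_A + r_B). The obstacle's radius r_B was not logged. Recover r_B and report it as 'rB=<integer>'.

m = 89
d = (10, 7);  v_rel = (-1, -1),  |v_rel|² = 2
v_rel×d = (-1)·(7) − (-1)·(10) = 3
since m = R²·2 − 3²:  R² = (9 + 89) / 2 = 49
R = √49 = 7  ⇒  r_B = 7 − 3 = 4

rB=4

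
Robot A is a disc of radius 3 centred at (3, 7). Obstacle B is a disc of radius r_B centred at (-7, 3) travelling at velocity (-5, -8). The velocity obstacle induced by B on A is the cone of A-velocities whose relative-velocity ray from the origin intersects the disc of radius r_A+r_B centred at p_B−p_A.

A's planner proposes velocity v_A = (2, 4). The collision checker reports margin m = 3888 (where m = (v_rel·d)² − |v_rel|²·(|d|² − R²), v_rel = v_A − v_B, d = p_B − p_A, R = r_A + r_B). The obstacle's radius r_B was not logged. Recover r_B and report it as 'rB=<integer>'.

m = 3888
d = (-10, -4);  v_rel = (7, 12),  |v_rel|² = 193
v_rel×d = (7)·(-4) − (12)·(-10) = 92
since m = R²·193 − 92²:  R² = (8464 + 3888) / 193 = 64
R = √64 = 8  ⇒  r_B = 8 − 3 = 5

rB=5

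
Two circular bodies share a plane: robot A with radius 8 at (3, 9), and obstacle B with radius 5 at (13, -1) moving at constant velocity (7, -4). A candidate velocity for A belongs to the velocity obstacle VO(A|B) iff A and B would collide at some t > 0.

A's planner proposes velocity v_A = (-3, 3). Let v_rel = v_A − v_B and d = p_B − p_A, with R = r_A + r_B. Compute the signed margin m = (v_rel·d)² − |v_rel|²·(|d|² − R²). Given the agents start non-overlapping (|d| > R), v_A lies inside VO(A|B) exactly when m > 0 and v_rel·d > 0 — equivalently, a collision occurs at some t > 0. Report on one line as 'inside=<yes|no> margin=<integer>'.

d = (10, -10),  |d|² = 200;  R = 8+5 = 13,  c = 200−13² = 31
v_rel = (-10, 7),  |v_rel|² = 149;  v_rel·d = (-10)·(10) + (7)·(-10) = -170
149·t² + 340·t + 31 = 0  ⇒  m = (-170)² − 149·31 = 24281
m = 24281 > 0,  v_rel·d = -170 < 0  ⇒  outside

inside=no margin=24281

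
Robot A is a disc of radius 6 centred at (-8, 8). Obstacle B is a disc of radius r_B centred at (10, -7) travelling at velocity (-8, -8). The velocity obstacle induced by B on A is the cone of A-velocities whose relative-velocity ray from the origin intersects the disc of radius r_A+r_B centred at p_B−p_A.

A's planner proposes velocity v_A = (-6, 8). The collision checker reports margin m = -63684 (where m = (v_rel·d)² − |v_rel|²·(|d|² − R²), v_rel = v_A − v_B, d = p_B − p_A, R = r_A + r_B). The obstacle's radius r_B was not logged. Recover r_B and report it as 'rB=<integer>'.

m = -63684
d = (18, -15);  v_rel = (2, 16),  |v_rel|² = 260
v_rel×d = (2)·(-15) − (16)·(18) = -318
since m = R²·260 − (-318)²:  R² = (101124 + -63684) / 260 = 144
R = √144 = 12  ⇒  r_B = 12 − 6 = 6

rB=6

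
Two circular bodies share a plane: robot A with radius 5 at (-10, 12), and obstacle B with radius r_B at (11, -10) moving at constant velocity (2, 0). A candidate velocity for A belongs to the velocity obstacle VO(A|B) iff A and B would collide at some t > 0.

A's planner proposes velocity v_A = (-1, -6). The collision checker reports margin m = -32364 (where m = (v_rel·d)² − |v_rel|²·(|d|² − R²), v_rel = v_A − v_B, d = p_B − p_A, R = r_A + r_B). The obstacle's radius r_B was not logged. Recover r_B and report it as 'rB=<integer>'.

m = -32364
d = (21, -22);  v_rel = (-3, -6),  |v_rel|² = 45
v_rel×d = (-3)·(-22) − (-6)·(21) = 192
since m = R²·45 − 192²:  R² = (36864 + -32364) / 45 = 100
R = √100 = 10  ⇒  r_B = 10 − 5 = 5

rB=5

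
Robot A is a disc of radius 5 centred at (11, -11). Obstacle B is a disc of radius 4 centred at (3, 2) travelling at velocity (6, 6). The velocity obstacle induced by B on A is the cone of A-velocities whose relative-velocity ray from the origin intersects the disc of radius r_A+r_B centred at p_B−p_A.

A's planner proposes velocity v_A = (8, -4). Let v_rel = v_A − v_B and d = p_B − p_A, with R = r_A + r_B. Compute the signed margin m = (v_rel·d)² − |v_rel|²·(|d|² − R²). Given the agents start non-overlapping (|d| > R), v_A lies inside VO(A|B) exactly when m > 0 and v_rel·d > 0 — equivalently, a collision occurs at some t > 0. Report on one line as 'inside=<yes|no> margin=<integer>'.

d = (-8, 13),  |d|² = 233;  R = 5+4 = 9,  c = 233−9² = 152
v_rel = (2, -10),  |v_rel|² = 104;  v_rel·d = (2)·(-8) + (-10)·(13) = -146
104·t² + 292·t + 152 = 0  ⇒  m = (-146)² − 104·152 = 5508
m = 5508 > 0,  v_rel·d = -146 < 0  ⇒  outside

inside=no margin=5508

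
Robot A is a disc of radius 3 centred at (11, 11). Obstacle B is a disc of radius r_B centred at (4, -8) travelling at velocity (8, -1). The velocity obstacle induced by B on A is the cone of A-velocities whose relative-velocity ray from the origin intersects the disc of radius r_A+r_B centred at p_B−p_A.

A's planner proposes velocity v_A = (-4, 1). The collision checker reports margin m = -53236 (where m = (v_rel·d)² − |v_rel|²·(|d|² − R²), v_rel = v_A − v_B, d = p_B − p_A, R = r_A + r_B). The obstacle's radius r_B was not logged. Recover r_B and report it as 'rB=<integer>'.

m = -53236
d = (-7, -19);  v_rel = (-12, 2),  |v_rel|² = 148
v_rel×d = (-12)·(-19) − (2)·(-7) = 242
since m = R²·148 − 242²:  R² = (58564 + -53236) / 148 = 36
R = √36 = 6  ⇒  r_B = 6 − 3 = 3

rB=3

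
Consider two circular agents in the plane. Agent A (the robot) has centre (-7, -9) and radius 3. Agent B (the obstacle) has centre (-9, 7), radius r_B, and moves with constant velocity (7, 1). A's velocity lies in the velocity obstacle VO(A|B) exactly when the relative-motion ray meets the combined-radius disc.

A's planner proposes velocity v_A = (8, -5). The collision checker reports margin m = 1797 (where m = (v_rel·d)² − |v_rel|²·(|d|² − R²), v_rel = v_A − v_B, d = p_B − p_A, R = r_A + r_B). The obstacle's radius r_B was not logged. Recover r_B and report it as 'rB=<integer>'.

m = 1797
d = (-2, 16);  v_rel = (1, -6),  |v_rel|² = 37
v_rel×d = (1)·(16) − (-6)·(-2) = 4
since m = R²·37 − 4²:  R² = (16 + 1797) / 37 = 49
R = √49 = 7  ⇒  r_B = 7 − 3 = 4

rB=4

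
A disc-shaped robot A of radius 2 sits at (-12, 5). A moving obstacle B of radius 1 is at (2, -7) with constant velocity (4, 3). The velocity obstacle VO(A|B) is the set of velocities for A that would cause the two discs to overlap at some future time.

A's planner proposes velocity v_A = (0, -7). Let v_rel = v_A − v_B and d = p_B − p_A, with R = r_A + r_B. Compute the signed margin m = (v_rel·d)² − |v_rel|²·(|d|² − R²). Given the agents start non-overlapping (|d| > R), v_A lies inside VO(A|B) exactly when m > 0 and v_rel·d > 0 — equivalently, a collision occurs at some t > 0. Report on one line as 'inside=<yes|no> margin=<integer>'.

d = (14, -12),  |d|² = 340;  R = 2+1 = 3,  c = 340−3² = 331
v_rel = (-4, -10),  |v_rel|² = 116;  v_rel·d = (-4)·(14) + (-10)·(-12) = 64
116·t² − 128·t + 331 = 0  ⇒  m = 64² − 116·331 = -34300
m = -34300 < 0,  v_rel·d = 64 > 0  ⇒  outside

inside=no margin=-34300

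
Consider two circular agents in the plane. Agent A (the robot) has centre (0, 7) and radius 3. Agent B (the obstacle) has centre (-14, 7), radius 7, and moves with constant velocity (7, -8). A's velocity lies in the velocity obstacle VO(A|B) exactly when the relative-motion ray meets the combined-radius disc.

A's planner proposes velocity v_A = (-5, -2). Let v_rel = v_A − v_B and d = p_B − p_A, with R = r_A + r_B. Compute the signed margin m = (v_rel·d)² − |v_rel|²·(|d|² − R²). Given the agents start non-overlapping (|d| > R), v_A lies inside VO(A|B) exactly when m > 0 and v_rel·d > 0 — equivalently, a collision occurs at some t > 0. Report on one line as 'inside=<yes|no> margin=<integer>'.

d = (-14, 0),  |d|² = 196;  R = 3+7 = 10,  c = 196−10² = 96
v_rel = (-12, 6),  |v_rel|² = 180;  v_rel·d = (-12)·(-14) + (6)·(0) = 168
180·t² − 336·t + 96 = 0  ⇒  m = 168² − 180·96 = 10944
m = 10944 > 0,  v_rel·d = 168 > 0  ⇒  inside

inside=yes margin=10944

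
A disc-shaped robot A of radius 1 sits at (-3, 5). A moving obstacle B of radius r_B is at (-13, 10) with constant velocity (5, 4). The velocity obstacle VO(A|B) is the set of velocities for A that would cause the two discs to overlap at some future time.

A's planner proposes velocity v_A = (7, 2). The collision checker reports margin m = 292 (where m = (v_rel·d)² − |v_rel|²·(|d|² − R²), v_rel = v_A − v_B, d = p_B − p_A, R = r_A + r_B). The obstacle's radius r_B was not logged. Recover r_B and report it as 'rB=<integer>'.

m = 292
d = (-10, 5);  v_rel = (2, -2),  |v_rel|² = 8
v_rel×d = (2)·(5) − (-2)·(-10) = -10
since m = R²·8 − (-10)²:  R² = (100 + 292) / 8 = 49
R = √49 = 7  ⇒  r_B = 7 − 1 = 6

rB=6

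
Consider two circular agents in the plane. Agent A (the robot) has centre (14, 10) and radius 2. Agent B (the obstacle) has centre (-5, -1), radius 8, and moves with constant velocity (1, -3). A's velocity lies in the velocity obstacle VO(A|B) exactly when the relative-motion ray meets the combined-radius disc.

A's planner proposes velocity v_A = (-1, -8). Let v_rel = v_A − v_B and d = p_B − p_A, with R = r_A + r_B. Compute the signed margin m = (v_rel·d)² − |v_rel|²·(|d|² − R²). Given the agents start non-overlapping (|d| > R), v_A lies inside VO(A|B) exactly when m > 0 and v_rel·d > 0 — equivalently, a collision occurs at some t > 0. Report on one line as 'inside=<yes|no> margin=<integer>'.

d = (-19, -11),  |d|² = 482;  R = 2+8 = 10,  c = 482−10² = 382
v_rel = (-2, -5),  |v_rel|² = 29;  v_rel·d = (-2)·(-19) + (-5)·(-11) = 93
29·t² − 186·t + 382 = 0  ⇒  m = 93² − 29·382 = -2429
m = -2429 < 0,  v_rel·d = 93 > 0  ⇒  outside

inside=no margin=-2429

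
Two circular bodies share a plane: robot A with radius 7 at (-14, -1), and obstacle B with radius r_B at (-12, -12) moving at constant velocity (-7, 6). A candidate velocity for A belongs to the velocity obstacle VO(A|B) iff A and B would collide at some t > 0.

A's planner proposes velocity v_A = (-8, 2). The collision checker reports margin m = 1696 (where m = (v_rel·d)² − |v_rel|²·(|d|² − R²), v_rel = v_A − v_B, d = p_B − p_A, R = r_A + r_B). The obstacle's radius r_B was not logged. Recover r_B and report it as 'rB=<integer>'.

m = 1696
d = (2, -11);  v_rel = (-1, -4),  |v_rel|² = 17
v_rel×d = (-1)·(-11) − (-4)·(2) = 19
since m = R²·17 − 19²:  R² = (361 + 1696) / 17 = 121
R = √121 = 11  ⇒  r_B = 11 − 7 = 4

rB=4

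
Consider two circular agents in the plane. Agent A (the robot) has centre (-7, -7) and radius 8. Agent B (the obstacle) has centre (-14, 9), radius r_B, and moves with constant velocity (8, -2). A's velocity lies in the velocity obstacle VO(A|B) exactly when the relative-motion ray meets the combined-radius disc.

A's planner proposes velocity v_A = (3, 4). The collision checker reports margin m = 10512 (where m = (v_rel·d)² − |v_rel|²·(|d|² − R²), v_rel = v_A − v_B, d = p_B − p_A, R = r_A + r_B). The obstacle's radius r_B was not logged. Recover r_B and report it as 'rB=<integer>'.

m = 10512
d = (-7, 16);  v_rel = (-5, 6),  |v_rel|² = 61
v_rel×d = (-5)·(16) − (6)·(-7) = -38
since m = R²·61 − (-38)²:  R² = (1444 + 10512) / 61 = 196
R = √196 = 14  ⇒  r_B = 14 − 8 = 6

rB=6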